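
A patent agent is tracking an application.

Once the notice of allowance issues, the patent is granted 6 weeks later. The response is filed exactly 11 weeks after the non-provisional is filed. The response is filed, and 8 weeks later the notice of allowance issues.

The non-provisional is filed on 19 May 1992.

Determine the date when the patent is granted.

10 November 1992

The non-provisional is filed: May 19, 1992.
The response is filed: May 19, 1992 + 11 weeks = Aug 4, 1992.
The notice of allowance issues: Aug 4, 1992 + 8 weeks = Sep 29, 1992.
The patent is granted: Sep 29, 1992 + 6 weeks = Nov 10, 1992.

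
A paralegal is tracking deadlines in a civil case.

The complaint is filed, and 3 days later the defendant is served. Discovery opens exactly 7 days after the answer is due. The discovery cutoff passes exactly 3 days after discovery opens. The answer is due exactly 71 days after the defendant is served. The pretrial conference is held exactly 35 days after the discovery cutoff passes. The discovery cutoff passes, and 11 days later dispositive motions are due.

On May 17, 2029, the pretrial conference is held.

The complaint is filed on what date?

Jan 18, 2029

The pretrial conference is held: May 17, 2029.
The discovery cutoff passes: May 17, 2029 − 35 days = Apr 12, 2029.
Discovery opens: Apr 12, 2029 − 3 days = Apr 9, 2029.
The answer is due: Apr 9, 2029 − 7 days = Apr 2, 2029.
The defendant is served: Apr 2, 2029 − 71 days = Jan 21, 2029.
The complaint is filed: Jan 21, 2029 − 3 days = Jan 18, 2029.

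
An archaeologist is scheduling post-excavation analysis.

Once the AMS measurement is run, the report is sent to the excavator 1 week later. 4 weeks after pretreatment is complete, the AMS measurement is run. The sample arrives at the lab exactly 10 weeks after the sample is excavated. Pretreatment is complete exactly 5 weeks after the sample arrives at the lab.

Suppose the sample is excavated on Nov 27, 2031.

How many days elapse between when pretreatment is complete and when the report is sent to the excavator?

35 days

Causal path: pretreatment is complete → the AMS measurement is run → the report is sent to the excavator.
Total delay along the path: 4 + 1 weeks = 5 weeks = 35 days.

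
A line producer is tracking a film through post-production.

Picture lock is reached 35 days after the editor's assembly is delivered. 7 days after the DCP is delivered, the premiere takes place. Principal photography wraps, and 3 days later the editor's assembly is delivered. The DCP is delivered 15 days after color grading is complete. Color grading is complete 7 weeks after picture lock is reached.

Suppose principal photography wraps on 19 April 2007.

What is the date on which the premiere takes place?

Principal photography wraps: Apr 19, 2007.
The editor's assembly is delivered: Apr 19, 2007 + 3 days = Apr 22, 2007.
Picture lock is reached: Apr 22, 2007 + 35 days = May 27, 2007.
Color grading is complete: May 27, 2007 + 7 weeks = Jul 15, 2007.
The DCP is delivered: Jul 15, 2007 + 15 days = Jul 30, 2007.
The premiere takes place: Jul 30, 2007 + 7 days = Aug 6, 2007.

6 August 2007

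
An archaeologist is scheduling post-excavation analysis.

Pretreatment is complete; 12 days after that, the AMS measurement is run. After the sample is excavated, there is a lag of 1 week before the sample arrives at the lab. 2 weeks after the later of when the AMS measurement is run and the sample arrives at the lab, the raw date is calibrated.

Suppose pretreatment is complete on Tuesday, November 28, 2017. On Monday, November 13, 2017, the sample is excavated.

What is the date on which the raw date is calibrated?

Pretreatment is complete: Nov 28, 2017.
The AMS measurement is run: Nov 28, 2017 + 12 days = Dec 10, 2017.
The sample is excavated: Nov 13, 2017.
The sample arrives at the lab: Nov 13, 2017 + 1 week = Nov 20, 2017.
Both prerequisites met — the AMS measurement is run (Dec 10, 2017), the sample arrives at the lab (Nov 20, 2017); the later is Dec 10, 2017.
The raw date is calibrated: Dec 10, 2017 + 2 weeks = Dec 24, 2017.

Sunday, December 24, 2017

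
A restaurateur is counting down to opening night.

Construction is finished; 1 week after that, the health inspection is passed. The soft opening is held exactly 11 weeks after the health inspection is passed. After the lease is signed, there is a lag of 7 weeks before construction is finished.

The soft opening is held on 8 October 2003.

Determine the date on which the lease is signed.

The soft opening is held: Oct 8, 2003.
The health inspection is passed: Oct 8, 2003 − 11 weeks = Jul 23, 2003.
Construction is finished: Jul 23, 2003 − 1 week = Jul 16, 2003.
The lease is signed: Jul 16, 2003 − 7 weeks = May 28, 2003.

28 May 2003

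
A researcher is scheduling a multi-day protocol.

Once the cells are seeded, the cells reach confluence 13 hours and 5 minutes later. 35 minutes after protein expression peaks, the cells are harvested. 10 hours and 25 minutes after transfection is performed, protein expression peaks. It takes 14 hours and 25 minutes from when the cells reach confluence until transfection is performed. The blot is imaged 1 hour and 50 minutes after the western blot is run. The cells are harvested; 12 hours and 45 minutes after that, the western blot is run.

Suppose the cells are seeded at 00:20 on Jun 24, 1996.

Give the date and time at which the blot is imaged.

05:25 on Jun 26, 1996

The cells are seeded: 00:20 Jun 24, 1996.
The cells reach confluence: 00:20 Jun 24, 1996 + 13h05m = 13:25 Jun 24, 1996.
Transfection is performed: 13:25 Jun 24, 1996 + 14h25m = 03:50 Jun 25, 1996.
Protein expression peaks: 03:50 Jun 25, 1996 + 10h25m = 14:15 Jun 25, 1996.
The cells are harvested: 14:15 Jun 25, 1996 + 35m = 14:50 Jun 25, 1996.
The western blot is run: 14:50 Jun 25, 1996 + 12h45m = 03:35 Jun 26, 1996.
The blot is imaged: 03:35 Jun 26, 1996 + 1h50m = 05:25 Jun 26, 1996.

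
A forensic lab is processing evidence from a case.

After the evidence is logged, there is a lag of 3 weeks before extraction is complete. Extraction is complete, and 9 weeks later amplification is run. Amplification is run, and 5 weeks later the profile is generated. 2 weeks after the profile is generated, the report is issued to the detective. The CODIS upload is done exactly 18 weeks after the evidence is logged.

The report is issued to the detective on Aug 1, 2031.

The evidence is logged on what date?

The report is issued to the detective: Aug 1, 2031.
The profile is generated: Aug 1, 2031 − 2 weeks = Jul 18, 2031.
Amplification is run: Jul 18, 2031 − 5 weeks = Jun 13, 2031.
Extraction is complete: Jun 13, 2031 − 9 weeks = Apr 11, 2031.
The evidence is logged: Apr 11, 2031 − 3 weeks = Mar 21, 2031.

Mar 21, 2031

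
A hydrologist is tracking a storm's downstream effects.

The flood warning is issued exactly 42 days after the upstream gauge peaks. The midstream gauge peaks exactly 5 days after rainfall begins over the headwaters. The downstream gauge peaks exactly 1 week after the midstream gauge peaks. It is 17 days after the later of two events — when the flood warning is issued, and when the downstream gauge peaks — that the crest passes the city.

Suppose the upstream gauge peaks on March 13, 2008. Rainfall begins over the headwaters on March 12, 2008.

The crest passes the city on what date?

The upstream gauge peaks: Mar 13, 2008.
The flood warning is issued: Mar 13, 2008 + 42 days = Apr 24, 2008.
Rainfall begins over the headwaters: Mar 12, 2008.
The midstream gauge peaks: Mar 12, 2008 + 5 days = Mar 17, 2008.
The downstream gauge peaks: Mar 17, 2008 + 1 week = Mar 24, 2008.
Both prerequisites met — the flood warning is issued (Apr 24, 2008), the downstream gauge peaks (Mar 24, 2008); the later is Apr 24, 2008.
The crest passes the city: Apr 24, 2008 + 17 days = May 11, 2008.

May 11, 2008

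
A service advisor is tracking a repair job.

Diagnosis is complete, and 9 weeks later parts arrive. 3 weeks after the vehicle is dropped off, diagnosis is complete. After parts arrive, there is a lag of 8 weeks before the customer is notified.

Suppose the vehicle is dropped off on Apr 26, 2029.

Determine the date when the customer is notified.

The vehicle is dropped off: Apr 26, 2029.
Diagnosis is complete: Apr 26, 2029 + 3 weeks = May 17, 2029.
Parts arrive: May 17, 2029 + 9 weeks = Jul 19, 2029.
The customer is notified: Jul 19, 2029 + 8 weeks = Sep 13, 2029.

Sep 13, 2029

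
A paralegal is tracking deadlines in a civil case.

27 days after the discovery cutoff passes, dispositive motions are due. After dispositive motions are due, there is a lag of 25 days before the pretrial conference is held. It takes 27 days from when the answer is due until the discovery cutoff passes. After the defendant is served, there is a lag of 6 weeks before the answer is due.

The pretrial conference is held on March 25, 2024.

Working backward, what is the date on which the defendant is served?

The pretrial conference is held: Mar 25, 2024.
Dispositive motions are due: Mar 25, 2024 − 25 days = Feb 29, 2024.
The discovery cutoff passes: Feb 29, 2024 − 27 days = Feb 2, 2024.
The answer is due: Feb 2, 2024 − 27 days = Jan 6, 2024.
The defendant is served: Jan 6, 2024 − 6 weeks = Nov 25, 2023.

November 25, 2023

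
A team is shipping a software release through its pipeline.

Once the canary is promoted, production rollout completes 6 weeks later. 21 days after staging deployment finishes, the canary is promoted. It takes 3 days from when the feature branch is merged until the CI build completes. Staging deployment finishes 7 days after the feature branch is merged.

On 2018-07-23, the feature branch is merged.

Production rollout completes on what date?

The feature branch is merged: Jul 23, 2018.
Staging deployment finishes: Jul 23, 2018 + 7 days = Jul 30, 2018.
The canary is promoted: Jul 30, 2018 + 21 days = Aug 20, 2018.
Production rollout completes: Aug 20, 2018 + 6 weeks = Oct 1, 2018.

2018-10-01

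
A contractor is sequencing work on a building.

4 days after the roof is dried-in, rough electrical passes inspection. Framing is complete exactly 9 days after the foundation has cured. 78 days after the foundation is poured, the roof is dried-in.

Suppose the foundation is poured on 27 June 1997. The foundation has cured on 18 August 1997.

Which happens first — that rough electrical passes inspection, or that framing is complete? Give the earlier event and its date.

The foundation is poured: Jun 27, 1997.
The roof is dried-in: Jun 27, 1997 + 78 days = Sep 13, 1997.
Rough electrical passes inspection: Sep 13, 1997 + 4 days = Sep 17, 1997.
The foundation has cured: Aug 18, 1997.
Framing is complete: Aug 18, 1997 + 9 days = Aug 27, 1997.
Comparing: rough electrical passes inspection on Sep 17, 1997 vs framing is complete on Aug 27, 1997. Earlier: framing is complete.

Framing is complete — 27 August 1997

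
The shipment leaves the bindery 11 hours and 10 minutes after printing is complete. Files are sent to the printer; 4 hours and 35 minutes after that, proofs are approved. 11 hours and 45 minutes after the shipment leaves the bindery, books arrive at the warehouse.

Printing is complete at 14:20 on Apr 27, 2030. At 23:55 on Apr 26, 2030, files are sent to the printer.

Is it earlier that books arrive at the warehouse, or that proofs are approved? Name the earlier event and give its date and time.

Proofs are approved — 04:30 on Apr 27, 2030

Printing is complete: 14:20 Apr 27, 2030.
The shipment leaves the bindery: 14:20 Apr 27, 2030 + 11h10m = 01:30 Apr 28, 2030.
Books arrive at the warehouse: 01:30 Apr 28, 2030 + 11h45m = 13:15 Apr 28, 2030.
Files are sent to the printer: 23:55 Apr 26, 2030.
Proofs are approved: 23:55 Apr 26, 2030 + 4h35m = 04:30 Apr 27, 2030.
Comparing: books arrive at the warehouse at 13:15 Apr 28, 2030 vs proofs are approved at 04:30 Apr 27, 2030. Earlier: proofs are approved.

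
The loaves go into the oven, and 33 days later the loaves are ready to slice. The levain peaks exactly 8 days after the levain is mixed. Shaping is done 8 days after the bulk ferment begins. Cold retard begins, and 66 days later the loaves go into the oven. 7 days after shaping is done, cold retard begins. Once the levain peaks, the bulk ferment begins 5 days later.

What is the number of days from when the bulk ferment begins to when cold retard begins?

15 days

Causal path: the bulk ferment begins → shaping is done → cold retard begins.
Total delay along the path: 8 + 7 = 15 days.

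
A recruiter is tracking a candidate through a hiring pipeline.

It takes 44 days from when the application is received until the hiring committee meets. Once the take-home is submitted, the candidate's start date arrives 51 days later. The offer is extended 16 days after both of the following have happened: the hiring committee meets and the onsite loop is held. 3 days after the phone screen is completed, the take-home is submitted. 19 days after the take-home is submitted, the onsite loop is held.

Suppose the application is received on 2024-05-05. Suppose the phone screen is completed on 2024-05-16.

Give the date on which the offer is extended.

2024-07-04

The application is received: May 5, 2024.
The hiring committee meets: May 5, 2024 + 44 days = Jun 18, 2024.
The phone screen is completed: May 16, 2024.
The take-home is submitted: May 16, 2024 + 3 days = May 19, 2024.
The onsite loop is held: May 19, 2024 + 19 days = Jun 7, 2024.
Both prerequisites met — the hiring committee meets (Jun 18, 2024), the onsite loop is held (Jun 7, 2024); the later is Jun 18, 2024.
The offer is extended: Jun 18, 2024 + 16 days = Jul 4, 2024.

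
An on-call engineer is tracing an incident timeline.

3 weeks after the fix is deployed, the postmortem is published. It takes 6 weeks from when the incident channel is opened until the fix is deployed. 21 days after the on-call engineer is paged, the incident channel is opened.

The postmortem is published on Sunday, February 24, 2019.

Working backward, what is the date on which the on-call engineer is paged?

The postmortem is published: Feb 24, 2019.
The fix is deployed: Feb 24, 2019 − 3 weeks = Feb 3, 2019.
The incident channel is opened: Feb 3, 2019 − 6 weeks = Dec 23, 2018.
The on-call engineer is paged: Dec 23, 2018 − 21 days = Dec 2, 2018.

Sunday, December 2, 2018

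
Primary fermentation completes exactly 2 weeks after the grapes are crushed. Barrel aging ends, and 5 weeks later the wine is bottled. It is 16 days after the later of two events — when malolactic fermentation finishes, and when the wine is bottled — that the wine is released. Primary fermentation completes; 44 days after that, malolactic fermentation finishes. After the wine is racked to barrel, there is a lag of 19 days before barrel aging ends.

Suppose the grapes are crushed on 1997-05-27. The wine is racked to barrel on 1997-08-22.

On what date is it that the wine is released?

1997-10-31

The grapes are crushed: May 27, 1997.
Primary fermentation completes: May 27, 1997 + 2 weeks = Jun 10, 1997.
Malolactic fermentation finishes: Jun 10, 1997 + 44 days = Jul 24, 1997.
The wine is racked to barrel: Aug 22, 1997.
Barrel aging ends: Aug 22, 1997 + 19 days = Sep 10, 1997.
The wine is bottled: Sep 10, 1997 + 5 weeks = Oct 15, 1997.
Both prerequisites met — malolactic fermentation finishes (Jul 24, 1997), the wine is bottled (Oct 15, 1997); the later is Oct 15, 1997.
The wine is released: Oct 15, 1997 + 16 days = Oct 31, 1997.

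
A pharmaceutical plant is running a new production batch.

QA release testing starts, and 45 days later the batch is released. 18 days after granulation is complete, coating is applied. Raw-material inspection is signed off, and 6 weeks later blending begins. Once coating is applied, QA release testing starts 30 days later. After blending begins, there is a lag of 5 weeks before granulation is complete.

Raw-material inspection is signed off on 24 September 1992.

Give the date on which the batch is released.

13 March 1993

Raw-material inspection is signed off: Sep 24, 1992.
Blending begins: Sep 24, 1992 + 6 weeks = Nov 5, 1992.
Granulation is complete: Nov 5, 1992 + 5 weeks = Dec 10, 1992.
Coating is applied: Dec 10, 1992 + 18 days = Dec 28, 1992.
QA release testing starts: Dec 28, 1992 + 30 days = Jan 27, 1993.
The batch is released: Jan 27, 1993 + 45 days = Mar 13, 1993.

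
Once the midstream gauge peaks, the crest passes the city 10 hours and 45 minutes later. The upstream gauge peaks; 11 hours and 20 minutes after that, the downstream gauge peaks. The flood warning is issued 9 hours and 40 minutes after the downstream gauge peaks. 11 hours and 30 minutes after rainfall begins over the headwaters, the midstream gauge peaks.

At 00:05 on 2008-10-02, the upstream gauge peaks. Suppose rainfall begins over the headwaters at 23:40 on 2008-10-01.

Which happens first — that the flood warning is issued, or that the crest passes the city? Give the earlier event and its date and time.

The flood warning is issued — 21:05 on 2008-10-02

The upstream gauge peaks: 00:05 Oct 2, 2008.
The downstream gauge peaks: 00:05 Oct 2, 2008 + 11h20m = 11:25 Oct 2, 2008.
The flood warning is issued: 11:25 Oct 2, 2008 + 9h40m = 21:05 Oct 2, 2008.
Rainfall begins over the headwaters: 23:40 Oct 1, 2008.
The midstream gauge peaks: 23:40 Oct 1, 2008 + 11h30m = 11:10 Oct 2, 2008.
The crest passes the city: 11:10 Oct 2, 2008 + 10h45m = 21:55 Oct 2, 2008.
Comparing: the flood warning is issued at 21:05 Oct 2, 2008 vs the crest passes the city at 21:55 Oct 2, 2008. Earlier: the flood warning is issued.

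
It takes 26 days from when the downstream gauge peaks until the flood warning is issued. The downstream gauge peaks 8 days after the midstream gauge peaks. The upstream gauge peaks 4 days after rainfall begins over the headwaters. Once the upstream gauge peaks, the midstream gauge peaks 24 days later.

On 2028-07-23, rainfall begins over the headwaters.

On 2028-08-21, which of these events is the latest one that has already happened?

The midstream gauge peaks

Rainfall begins over the headwaters: Jul 23, 2028.
The upstream gauge peaks: Jul 23, 2028 + 4 days = Jul 27, 2028.
The midstream gauge peaks: Jul 27, 2028 + 24 days = Aug 20, 2028.
The downstream gauge peaks: Aug 20, 2028 + 8 days = Aug 28, 2028.
The flood warning is issued: Aug 28, 2028 + 26 days = Sep 23, 2028.
Aug 21, 2028 falls between when the midstream gauge peaks (Aug 20, 2028) and when the downstream gauge peaks (Aug 28, 2028).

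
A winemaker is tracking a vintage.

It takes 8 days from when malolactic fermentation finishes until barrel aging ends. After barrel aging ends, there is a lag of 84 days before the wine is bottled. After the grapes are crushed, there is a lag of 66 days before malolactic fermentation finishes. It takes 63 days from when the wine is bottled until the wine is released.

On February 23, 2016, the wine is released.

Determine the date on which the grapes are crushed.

The wine is released: Feb 23, 2016.
The wine is bottled: Feb 23, 2016 − 63 days = Dec 22, 2015.
Barrel aging ends: Dec 22, 2015 − 84 days = Sep 29, 2015.
Malolactic fermentation finishes: Sep 29, 2015 − 8 days = Sep 21, 2015.
The grapes are crushed: Sep 21, 2015 − 66 days = Jul 17, 2015.

July 17, 2015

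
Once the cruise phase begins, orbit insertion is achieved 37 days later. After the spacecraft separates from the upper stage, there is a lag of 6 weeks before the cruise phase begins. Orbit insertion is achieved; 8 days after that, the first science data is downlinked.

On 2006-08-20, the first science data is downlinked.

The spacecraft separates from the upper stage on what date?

2006-05-25

The first science data is downlinked: Aug 20, 2006.
Orbit insertion is achieved: Aug 20, 2006 − 8 days = Aug 12, 2006.
The cruise phase begins: Aug 12, 2006 − 37 days = Jul 6, 2006.
The spacecraft separates from the upper stage: Jul 6, 2006 − 6 weeks = May 25, 2006.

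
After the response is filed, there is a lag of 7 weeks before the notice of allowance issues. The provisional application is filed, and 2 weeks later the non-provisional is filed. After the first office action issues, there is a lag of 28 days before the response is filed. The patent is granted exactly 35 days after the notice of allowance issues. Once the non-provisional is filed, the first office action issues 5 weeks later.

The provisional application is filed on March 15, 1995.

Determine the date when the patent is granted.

August 23, 1995

The provisional application is filed: Mar 15, 1995.
The non-provisional is filed: Mar 15, 1995 + 2 weeks = Mar 29, 1995.
The first office action issues: Mar 29, 1995 + 5 weeks = May 3, 1995.
The response is filed: May 3, 1995 + 28 days = May 31, 1995.
The notice of allowance issues: May 31, 1995 + 7 weeks = Jul 19, 1995.
The patent is granted: Jul 19, 1995 + 35 days = Aug 23, 1995.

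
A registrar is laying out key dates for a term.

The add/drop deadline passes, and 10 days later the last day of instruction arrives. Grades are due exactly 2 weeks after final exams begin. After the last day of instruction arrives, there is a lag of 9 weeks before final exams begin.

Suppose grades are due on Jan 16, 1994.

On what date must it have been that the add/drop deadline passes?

Oct 21, 1993

Grades are due: Jan 16, 1994.
Final exams begin: Jan 16, 1994 − 2 weeks = Jan 2, 1994.
The last day of instruction arrives: Jan 2, 1994 − 9 weeks = Oct 31, 1993.
The add/drop deadline passes: Oct 31, 1993 − 10 days = Oct 21, 1993.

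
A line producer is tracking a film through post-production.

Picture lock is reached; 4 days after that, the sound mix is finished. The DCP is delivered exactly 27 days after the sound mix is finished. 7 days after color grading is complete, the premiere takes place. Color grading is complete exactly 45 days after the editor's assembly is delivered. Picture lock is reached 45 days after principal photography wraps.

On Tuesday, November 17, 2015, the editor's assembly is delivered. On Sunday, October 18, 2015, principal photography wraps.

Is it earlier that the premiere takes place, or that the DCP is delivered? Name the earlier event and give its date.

The DCP is delivered — Saturday, January 2, 2016

The editor's assembly is delivered: Nov 17, 2015.
Color grading is complete: Nov 17, 2015 + 45 days = Jan 1, 2016.
The premiere takes place: Jan 1, 2016 + 7 days = Jan 8, 2016.
Principal photography wraps: Oct 18, 2015.
Picture lock is reached: Oct 18, 2015 + 45 days = Dec 2, 2015.
The sound mix is finished: Dec 2, 2015 + 4 days = Dec 6, 2015.
The DCP is delivered: Dec 6, 2015 + 27 days = Jan 2, 2016.
Comparing: the premiere takes place on Jan 8, 2016 vs the DCP is delivered on Jan 2, 2016. Earlier: the DCP is delivered.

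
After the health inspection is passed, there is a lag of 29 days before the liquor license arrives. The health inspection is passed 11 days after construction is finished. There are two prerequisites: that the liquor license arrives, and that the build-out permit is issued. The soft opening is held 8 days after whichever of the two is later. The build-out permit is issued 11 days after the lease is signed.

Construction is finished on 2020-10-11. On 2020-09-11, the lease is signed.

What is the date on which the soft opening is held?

Construction is finished: Oct 11, 2020.
The health inspection is passed: Oct 11, 2020 + 11 days = Oct 22, 2020.
The liquor license arrives: Oct 22, 2020 + 29 days = Nov 20, 2020.
The lease is signed: Sep 11, 2020.
The build-out permit is issued: Sep 11, 2020 + 11 days = Sep 22, 2020.
Both prerequisites met — the liquor license arrives (Nov 20, 2020), the build-out permit is issued (Sep 22, 2020); the later is Nov 20, 2020.
The soft opening is held: Nov 20, 2020 + 8 days = Nov 28, 2020.

2020-11-28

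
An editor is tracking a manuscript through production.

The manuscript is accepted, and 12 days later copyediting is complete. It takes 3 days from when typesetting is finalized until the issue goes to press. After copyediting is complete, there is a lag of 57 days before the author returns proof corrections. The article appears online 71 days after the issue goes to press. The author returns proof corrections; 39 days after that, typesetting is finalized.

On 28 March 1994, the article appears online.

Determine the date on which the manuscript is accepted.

27 September 1993

The article appears online: Mar 28, 1994.
The issue goes to press: Mar 28, 1994 − 71 days = Jan 16, 1994.
Typesetting is finalized: Jan 16, 1994 − 3 days = Jan 13, 1994.
The author returns proof corrections: Jan 13, 1994 − 39 days = Dec 5, 1993.
Copyediting is complete: Dec 5, 1993 − 57 days = Oct 9, 1993.
The manuscript is accepted: Oct 9, 1993 − 12 days = Sep 27, 1993.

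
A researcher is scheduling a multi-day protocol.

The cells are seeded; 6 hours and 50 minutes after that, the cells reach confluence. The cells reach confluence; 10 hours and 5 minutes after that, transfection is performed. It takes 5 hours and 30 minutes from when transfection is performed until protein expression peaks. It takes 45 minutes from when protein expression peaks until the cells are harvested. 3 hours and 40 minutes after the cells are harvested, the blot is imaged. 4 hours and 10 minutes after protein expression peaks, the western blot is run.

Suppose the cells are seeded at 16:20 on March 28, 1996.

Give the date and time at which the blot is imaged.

19:10 on March 29, 1996

The cells are seeded: 16:20 Mar 28, 1996.
The cells reach confluence: 16:20 Mar 28, 1996 + 6h50m = 23:10 Mar 28, 1996.
Transfection is performed: 23:10 Mar 28, 1996 + 10h05m = 09:15 Mar 29, 1996.
Protein expression peaks: 09:15 Mar 29, 1996 + 5h30m = 14:45 Mar 29, 1996.
The cells are harvested: 14:45 Mar 29, 1996 + 45m = 15:30 Mar 29, 1996.
The blot is imaged: 15:30 Mar 29, 1996 + 3h40m = 19:10 Mar 29, 1996.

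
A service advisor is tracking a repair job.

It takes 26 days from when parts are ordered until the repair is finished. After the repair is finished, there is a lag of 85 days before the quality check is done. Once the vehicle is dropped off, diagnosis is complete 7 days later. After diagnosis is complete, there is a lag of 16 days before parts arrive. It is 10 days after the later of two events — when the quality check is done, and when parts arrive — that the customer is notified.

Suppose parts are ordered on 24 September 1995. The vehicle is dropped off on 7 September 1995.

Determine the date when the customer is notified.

Parts are ordered: Sep 24, 1995.
The repair is finished: Sep 24, 1995 + 26 days = Oct 20, 1995.
The quality check is done: Oct 20, 1995 + 85 days = Jan 13, 1996.
The vehicle is dropped off: Sep 7, 1995.
Diagnosis is complete: Sep 7, 1995 + 7 days = Sep 14, 1995.
Parts arrive: Sep 14, 1995 + 16 days = Sep 30, 1995.
Both prerequisites met — the quality check is done (Jan 13, 1996), parts arrive (Sep 30, 1995); the later is Jan 13, 1996.
The customer is notified: Jan 13, 1996 + 10 days = Jan 23, 1996.

23 January 1996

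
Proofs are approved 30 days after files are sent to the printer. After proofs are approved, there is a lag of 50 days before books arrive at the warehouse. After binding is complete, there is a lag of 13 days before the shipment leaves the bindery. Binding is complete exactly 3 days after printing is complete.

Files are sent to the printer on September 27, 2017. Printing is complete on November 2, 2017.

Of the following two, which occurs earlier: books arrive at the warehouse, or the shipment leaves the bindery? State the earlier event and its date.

Files are sent to the printer: Sep 27, 2017.
Proofs are approved: Sep 27, 2017 + 30 days = Oct 27, 2017.
Books arrive at the warehouse: Oct 27, 2017 + 50 days = Dec 16, 2017.
Printing is complete: Nov 2, 2017.
Binding is complete: Nov 2, 2017 + 3 days = Nov 5, 2017.
The shipment leaves the bindery: Nov 5, 2017 + 13 days = Nov 18, 2017.
Comparing: books arrive at the warehouse on Dec 16, 2017 vs the shipment leaves the bindery on Nov 18, 2017. Earlier: the shipment leaves the bindery.

The shipment leaves the bindery — November 18, 2017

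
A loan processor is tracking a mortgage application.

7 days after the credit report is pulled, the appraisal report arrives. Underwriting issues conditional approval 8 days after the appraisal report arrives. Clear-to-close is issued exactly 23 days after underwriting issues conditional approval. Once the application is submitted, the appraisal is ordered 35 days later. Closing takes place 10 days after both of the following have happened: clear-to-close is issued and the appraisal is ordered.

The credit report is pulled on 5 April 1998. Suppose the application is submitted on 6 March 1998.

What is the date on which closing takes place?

23 May 1998

The credit report is pulled: Apr 5, 1998.
The appraisal report arrives: Apr 5, 1998 + 7 days = Apr 12, 1998.
Underwriting issues conditional approval: Apr 12, 1998 + 8 days = Apr 20, 1998.
Clear-to-close is issued: Apr 20, 1998 + 23 days = May 13, 1998.
The application is submitted: Mar 6, 1998.
The appraisal is ordered: Mar 6, 1998 + 35 days = Apr 10, 1998.
Both prerequisites met — clear-to-close is issued (May 13, 1998), the appraisal is ordered (Apr 10, 1998); the later is May 13, 1998.
Closing takes place: May 13, 1998 + 10 days = May 23, 1998.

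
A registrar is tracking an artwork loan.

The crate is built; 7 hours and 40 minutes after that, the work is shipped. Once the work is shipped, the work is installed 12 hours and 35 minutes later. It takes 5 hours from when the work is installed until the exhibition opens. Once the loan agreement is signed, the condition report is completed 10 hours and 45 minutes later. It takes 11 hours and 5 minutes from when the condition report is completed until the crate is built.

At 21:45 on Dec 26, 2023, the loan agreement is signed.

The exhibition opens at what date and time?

The loan agreement is signed: 21:45 Dec 26, 2023.
The condition report is completed: 21:45 Dec 26, 2023 + 10h45m = 08:30 Dec 27, 2023.
The crate is built: 08:30 Dec 27, 2023 + 11h05m = 19:35 Dec 27, 2023.
The work is shipped: 19:35 Dec 27, 2023 + 7h40m = 03:15 Dec 28, 2023.
The work is installed: 03:15 Dec 28, 2023 + 12h35m = 15:50 Dec 28, 2023.
The exhibition opens: 15:50 Dec 28, 2023 + 5h = 20:50 Dec 28, 2023.

20:50 on Dec 28, 2023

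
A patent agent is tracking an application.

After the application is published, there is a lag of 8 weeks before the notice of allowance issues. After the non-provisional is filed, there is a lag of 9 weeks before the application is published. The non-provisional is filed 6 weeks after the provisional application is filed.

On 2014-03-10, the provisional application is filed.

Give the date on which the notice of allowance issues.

The provisional application is filed: Mar 10, 2014.
The non-provisional is filed: Mar 10, 2014 + 6 weeks = Apr 21, 2014.
The application is published: Apr 21, 2014 + 9 weeks = Jun 23, 2014.
The notice of allowance issues: Jun 23, 2014 + 8 weeks = Aug 18, 2014.

2014-08-18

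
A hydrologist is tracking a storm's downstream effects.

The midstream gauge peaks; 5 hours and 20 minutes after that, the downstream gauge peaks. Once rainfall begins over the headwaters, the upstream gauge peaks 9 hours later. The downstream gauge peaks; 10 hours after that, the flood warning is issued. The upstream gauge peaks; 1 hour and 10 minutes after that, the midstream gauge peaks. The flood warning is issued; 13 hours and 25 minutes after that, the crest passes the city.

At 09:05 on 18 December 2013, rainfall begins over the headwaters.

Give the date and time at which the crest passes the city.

00:00 on 20 December 2013

Rainfall begins over the headwaters: 09:05 Dec 18, 2013.
The upstream gauge peaks: 09:05 Dec 18, 2013 + 9h = 18:05 Dec 18, 2013.
The midstream gauge peaks: 18:05 Dec 18, 2013 + 1h10m = 19:15 Dec 18, 2013.
The downstream gauge peaks: 19:15 Dec 18, 2013 + 5h20m = 00:35 Dec 19, 2013.
The flood warning is issued: 00:35 Dec 19, 2013 + 10h = 10:35 Dec 19, 2013.
The crest passes the city: 10:35 Dec 19, 2013 + 13h25m = 00:00 Dec 20, 2013.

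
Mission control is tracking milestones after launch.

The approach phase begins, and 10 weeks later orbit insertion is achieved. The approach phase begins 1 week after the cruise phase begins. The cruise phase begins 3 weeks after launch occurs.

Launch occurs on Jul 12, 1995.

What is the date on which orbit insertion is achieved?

Oct 18, 1995

Launch occurs: Jul 12, 1995.
The cruise phase begins: Jul 12, 1995 + 3 weeks = Aug 2, 1995.
The approach phase begins: Aug 2, 1995 + 1 week = Aug 9, 1995.
Orbit insertion is achieved: Aug 9, 1995 + 10 weeks = Oct 18, 1995.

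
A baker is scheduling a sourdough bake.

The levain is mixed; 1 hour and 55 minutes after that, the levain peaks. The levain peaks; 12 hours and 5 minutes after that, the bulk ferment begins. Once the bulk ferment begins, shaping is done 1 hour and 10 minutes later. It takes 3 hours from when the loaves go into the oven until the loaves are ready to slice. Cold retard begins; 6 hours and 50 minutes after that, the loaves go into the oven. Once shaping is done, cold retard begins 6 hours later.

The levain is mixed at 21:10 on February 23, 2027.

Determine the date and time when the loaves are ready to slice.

The levain is mixed: 21:10 Feb 23, 2027.
The levain peaks: 21:10 Feb 23, 2027 + 1h55m = 23:05 Feb 23, 2027.
The bulk ferment begins: 23:05 Feb 23, 2027 + 12h05m = 11:10 Feb 24, 2027.
Shaping is done: 11:10 Feb 24, 2027 + 1h10m = 12:20 Feb 24, 2027.
Cold retard begins: 12:20 Feb 24, 2027 + 6h = 18:20 Feb 24, 2027.
The loaves go into the oven: 18:20 Feb 24, 2027 + 6h50m = 01:10 Feb 25, 2027.
The loaves are ready to slice: 01:10 Feb 25, 2027 + 3h = 04:10 Feb 25, 2027.

04:10 on February 25, 2027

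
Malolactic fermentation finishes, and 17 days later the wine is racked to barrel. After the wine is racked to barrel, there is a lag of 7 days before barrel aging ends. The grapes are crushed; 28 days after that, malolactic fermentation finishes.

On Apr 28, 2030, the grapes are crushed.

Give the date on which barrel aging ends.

The grapes are crushed: Apr 28, 2030.
Malolactic fermentation finishes: Apr 28, 2030 + 28 days = May 26, 2030.
The wine is racked to barrel: May 26, 2030 + 17 days = Jun 12, 2030.
Barrel aging ends: Jun 12, 2030 + 7 days = Jun 19, 2030.

Jun 19, 2030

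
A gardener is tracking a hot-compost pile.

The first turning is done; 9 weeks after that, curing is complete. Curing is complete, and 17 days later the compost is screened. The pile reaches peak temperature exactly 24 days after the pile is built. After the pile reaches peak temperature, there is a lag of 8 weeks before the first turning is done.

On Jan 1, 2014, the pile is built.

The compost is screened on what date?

The pile is built: Jan 1, 2014.
The pile reaches peak temperature: Jan 1, 2014 + 24 days = Jan 25, 2014.
The first turning is done: Jan 25, 2014 + 8 weeks = Mar 22, 2014.
Curing is complete: Mar 22, 2014 + 9 weeks = May 24, 2014.
The compost is screened: May 24, 2014 + 17 days = Jun 10, 2014.

Jun 10, 2014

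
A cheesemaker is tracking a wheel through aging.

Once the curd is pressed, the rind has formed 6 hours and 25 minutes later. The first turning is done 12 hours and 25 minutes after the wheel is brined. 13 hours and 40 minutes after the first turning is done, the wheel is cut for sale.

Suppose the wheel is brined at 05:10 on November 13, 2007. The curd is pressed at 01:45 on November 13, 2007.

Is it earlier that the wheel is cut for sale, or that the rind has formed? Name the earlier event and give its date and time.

The wheel is brined: 05:10 Nov 13, 2007.
The first turning is done: 05:10 Nov 13, 2007 + 12h25m = 17:35 Nov 13, 2007.
The wheel is cut for sale: 17:35 Nov 13, 2007 + 13h40m = 07:15 Nov 14, 2007.
The curd is pressed: 01:45 Nov 13, 2007.
The rind has formed: 01:45 Nov 13, 2007 + 6h25m = 08:10 Nov 13, 2007.
Comparing: the wheel is cut for sale at 07:15 Nov 14, 2007 vs the rind has formed at 08:10 Nov 13, 2007. Earlier: the rind has formed.

The rind has formed — 08:10 on November 13, 2007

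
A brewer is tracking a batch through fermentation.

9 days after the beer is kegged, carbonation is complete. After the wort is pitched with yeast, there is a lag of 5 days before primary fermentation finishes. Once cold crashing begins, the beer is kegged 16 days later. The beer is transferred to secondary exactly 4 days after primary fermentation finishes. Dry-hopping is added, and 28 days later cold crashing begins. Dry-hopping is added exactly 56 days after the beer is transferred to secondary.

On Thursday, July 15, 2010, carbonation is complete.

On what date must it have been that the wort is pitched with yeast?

Friday, March 19, 2010

Carbonation is complete: Jul 15, 2010.
The beer is kegged: Jul 15, 2010 − 9 days = Jul 6, 2010.
Cold crashing begins: Jul 6, 2010 − 16 days = Jun 20, 2010.
Dry-hopping is added: Jun 20, 2010 − 28 days = May 23, 2010.
The beer is transferred to secondary: May 23, 2010 − 56 days = Mar 28, 2010.
Primary fermentation finishes: Mar 28, 2010 − 4 days = Mar 24, 2010.
The wort is pitched with yeast: Mar 24, 2010 − 5 days = Mar 19, 2010.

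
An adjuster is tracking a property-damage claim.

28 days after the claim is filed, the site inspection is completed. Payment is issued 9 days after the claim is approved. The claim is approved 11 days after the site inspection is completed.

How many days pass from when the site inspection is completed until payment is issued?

20 days

Causal path: the site inspection is completed → the claim is approved → payment is issued.
Total delay along the path: 11 + 9 = 20 days.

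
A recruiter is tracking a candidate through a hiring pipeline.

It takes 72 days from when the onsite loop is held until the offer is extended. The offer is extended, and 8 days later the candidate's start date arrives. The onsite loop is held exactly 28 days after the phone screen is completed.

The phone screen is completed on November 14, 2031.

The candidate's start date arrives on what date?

March 1, 2032

The phone screen is completed: Nov 14, 2031.
The onsite loop is held: Nov 14, 2031 + 28 days = Dec 12, 2031.
The offer is extended: Dec 12, 2031 + 72 days = Feb 22, 2032.
The candidate's start date arrives: Feb 22, 2032 + 8 days = Mar 1, 2032.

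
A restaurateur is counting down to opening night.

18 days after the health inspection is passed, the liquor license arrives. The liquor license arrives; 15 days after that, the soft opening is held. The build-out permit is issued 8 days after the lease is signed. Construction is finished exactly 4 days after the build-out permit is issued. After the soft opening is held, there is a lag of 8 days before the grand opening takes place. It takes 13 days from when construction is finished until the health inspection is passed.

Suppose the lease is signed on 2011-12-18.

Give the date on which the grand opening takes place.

2012-02-22

The lease is signed: Dec 18, 2011.
The build-out permit is issued: Dec 18, 2011 + 8 days = Dec 26, 2011.
Construction is finished: Dec 26, 2011 + 4 days = Dec 30, 2011.
The health inspection is passed: Dec 30, 2011 + 13 days = Jan 12, 2012.
The liquor license arrives: Jan 12, 2012 + 18 days = Jan 30, 2012.
The soft opening is held: Jan 30, 2012 + 15 days = Feb 14, 2012.
The grand opening takes place: Feb 14, 2012 + 8 days = Feb 22, 2012.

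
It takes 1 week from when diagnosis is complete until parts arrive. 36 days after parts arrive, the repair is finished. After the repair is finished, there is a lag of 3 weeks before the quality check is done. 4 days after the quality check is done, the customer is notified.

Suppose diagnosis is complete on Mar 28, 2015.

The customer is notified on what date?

Diagnosis is complete: Mar 28, 2015.
Parts arrive: Mar 28, 2015 + 1 week = Apr 4, 2015.
The repair is finished: Apr 4, 2015 + 36 days = May 10, 2015.
The quality check is done: May 10, 2015 + 3 weeks = May 31, 2015.
The customer is notified: May 31, 2015 + 4 days = Jun 4, 2015.

Jun 4, 2015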